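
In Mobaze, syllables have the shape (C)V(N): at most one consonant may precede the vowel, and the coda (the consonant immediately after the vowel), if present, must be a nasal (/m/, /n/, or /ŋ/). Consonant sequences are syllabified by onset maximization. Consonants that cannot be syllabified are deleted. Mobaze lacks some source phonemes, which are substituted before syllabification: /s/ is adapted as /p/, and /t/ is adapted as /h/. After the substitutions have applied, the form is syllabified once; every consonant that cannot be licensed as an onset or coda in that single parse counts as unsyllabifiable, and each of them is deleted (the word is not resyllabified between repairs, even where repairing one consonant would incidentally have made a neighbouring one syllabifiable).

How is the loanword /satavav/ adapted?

Substitution: /s/ → /p/, /t/ → /h/, giving /pahavav/.
The consonants /v/ cannot be parsed into a legal (C)V(N) syllable (only a nasal (/m/, /n/, or /ŋ/) is licensed in coda position; onsets are limited to one consonant).
Deleting the stranded consonants removes /v/.

pahava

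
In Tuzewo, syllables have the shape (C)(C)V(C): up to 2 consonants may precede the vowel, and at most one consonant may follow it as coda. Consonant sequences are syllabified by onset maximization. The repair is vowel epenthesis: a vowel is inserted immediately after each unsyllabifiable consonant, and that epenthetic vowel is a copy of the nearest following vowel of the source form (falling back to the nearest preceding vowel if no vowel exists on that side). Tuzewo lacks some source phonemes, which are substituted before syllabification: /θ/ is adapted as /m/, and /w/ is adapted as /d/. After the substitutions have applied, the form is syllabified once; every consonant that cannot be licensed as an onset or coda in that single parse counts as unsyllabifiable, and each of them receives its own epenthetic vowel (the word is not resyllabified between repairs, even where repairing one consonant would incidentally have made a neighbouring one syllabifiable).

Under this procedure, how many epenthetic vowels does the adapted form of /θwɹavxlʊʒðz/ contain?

After substitution the input is /mdɹavxlʊʒðz/.
The unsyllabifiable consonants are /m/, /ð/, /z/; each receives one epenthetic vowel.

3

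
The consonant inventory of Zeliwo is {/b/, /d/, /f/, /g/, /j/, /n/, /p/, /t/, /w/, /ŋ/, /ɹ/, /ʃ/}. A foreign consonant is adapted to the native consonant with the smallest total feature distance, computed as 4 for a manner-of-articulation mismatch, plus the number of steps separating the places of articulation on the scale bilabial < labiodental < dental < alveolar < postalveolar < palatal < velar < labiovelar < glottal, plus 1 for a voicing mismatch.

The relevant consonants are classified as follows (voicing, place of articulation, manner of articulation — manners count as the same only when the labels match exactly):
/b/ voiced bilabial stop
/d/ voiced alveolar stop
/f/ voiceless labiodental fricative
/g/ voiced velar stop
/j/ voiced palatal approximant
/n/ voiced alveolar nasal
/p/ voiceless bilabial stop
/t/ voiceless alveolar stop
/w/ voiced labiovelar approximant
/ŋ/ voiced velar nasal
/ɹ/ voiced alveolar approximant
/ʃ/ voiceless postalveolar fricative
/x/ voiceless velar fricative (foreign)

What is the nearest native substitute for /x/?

/ʃ/ is closest: same manner (fricative), place distance 2 (velar→postalveolar), same voicing; total 2. Next closest is /f/ at distance 5.

ʃ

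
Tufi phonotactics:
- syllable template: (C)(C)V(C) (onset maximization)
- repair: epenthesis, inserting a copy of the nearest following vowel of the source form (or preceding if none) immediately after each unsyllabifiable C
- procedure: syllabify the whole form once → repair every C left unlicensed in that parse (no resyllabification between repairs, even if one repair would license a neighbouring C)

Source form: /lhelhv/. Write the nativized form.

Under (C)(C)V(C), the unsyllabifiable consonants are /h/, /v/ (at most one coda consonant is licensed; onsets may contain at most 2 consonants).
Epenthesis after each stranded consonant: /h/ → /he/, /v/ → /ve/.

lhelheve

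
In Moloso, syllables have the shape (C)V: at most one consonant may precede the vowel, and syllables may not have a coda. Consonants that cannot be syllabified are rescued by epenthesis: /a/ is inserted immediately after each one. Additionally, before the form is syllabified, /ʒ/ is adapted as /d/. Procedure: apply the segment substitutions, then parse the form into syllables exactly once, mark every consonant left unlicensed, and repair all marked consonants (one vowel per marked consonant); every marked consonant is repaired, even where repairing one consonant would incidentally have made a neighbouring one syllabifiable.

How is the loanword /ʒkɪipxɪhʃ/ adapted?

dakɪipaxɪhaʃa

Substitution: /ʒ/ → /d/, giving /dkɪipxɪhʃ/.
Under (C)V, the unsyllabifiable consonants are /d/, /p/, /h/, /ʃ/ (no codas are permitted; onsets are limited to one consonant).
Inserting the epenthetic vowel yields /d/ → /da/, /p/ → /pa/, /h/ → /ha/, /ʃ/ → /ʃa/.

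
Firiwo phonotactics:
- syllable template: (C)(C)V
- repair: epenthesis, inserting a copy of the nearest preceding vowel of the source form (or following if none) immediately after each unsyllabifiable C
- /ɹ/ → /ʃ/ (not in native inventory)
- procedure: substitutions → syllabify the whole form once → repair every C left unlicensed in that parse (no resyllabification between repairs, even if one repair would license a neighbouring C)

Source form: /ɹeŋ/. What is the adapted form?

ʃeŋe

Substitution: /ɹ/ → /ʃ/, giving /ʃeŋ/.
The consonants /ŋ/ cannot be parsed into a legal (C)(C)V syllable (no codas are permitted; onsets may contain at most 2 consonants).
Inserting the epenthetic vowel yields /ŋ/ → /ŋe/.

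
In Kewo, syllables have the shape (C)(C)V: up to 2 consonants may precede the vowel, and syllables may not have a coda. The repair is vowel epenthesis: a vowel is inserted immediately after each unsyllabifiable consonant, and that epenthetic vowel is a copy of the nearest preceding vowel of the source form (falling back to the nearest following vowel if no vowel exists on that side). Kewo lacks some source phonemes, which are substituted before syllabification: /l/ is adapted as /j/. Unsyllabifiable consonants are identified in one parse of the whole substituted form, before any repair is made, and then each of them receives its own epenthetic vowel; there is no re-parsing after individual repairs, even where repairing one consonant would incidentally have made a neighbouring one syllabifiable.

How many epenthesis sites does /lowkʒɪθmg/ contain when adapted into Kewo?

After substitution the input is /jowkʒɪθmg/.
The unsyllabifiable consonants are /w/, /θ/, /m/, /g/; each receives one epenthetic vowel.

4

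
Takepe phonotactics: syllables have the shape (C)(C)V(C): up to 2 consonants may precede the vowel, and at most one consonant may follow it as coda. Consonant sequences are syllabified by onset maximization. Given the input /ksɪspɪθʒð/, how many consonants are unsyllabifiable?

2

Syllabifying with onset maximization leaves /ʒ/, /ð/ stranded (at most one coda consonant is licensed; onsets may contain at most 2 consonants).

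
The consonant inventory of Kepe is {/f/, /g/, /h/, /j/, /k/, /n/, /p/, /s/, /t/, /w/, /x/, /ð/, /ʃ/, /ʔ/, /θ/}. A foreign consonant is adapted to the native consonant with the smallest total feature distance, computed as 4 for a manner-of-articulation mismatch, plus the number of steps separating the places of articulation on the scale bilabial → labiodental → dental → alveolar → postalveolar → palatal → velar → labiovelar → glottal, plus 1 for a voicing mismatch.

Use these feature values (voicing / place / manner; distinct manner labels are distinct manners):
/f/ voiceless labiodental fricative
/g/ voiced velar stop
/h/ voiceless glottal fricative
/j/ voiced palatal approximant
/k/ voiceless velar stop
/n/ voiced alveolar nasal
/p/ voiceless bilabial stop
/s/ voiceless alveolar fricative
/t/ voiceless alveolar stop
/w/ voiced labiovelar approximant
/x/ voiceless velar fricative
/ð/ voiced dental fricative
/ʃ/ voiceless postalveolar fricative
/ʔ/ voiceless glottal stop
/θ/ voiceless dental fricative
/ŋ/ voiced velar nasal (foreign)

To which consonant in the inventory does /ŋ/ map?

/n/ is closest: same manner (nasal), place distance 3 (velar→alveolar), same voicing; total 3. Next closest is /g/ at distance 4.

n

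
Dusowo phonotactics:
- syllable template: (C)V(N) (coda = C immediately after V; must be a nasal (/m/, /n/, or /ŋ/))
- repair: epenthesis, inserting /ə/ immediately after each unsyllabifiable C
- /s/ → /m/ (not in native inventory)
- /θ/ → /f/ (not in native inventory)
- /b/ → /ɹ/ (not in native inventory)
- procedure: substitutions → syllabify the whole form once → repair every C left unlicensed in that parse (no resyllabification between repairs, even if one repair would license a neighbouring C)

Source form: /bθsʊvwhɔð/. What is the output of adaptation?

Substitution: /b/ → /ɹ/, /θ/ → /f/, /s/ → /m/, giving /ɹfmʊvwhɔð/.
Under (C)V(N), the unsyllabifiable consonants are /ɹ/, /f/, /v/, /w/, /ð/ (only a nasal (/m/, /n/, or /ŋ/) is licensed in coda position; onsets are limited to one consonant).
Inserting the epenthetic vowel yields /ɹ/ → /ɹə/, /f/ → /fə/, /v/ → /və/, /w/ → /wə/, /ð/ → /ðə/.

ɹəfəmʊvəwəhɔðə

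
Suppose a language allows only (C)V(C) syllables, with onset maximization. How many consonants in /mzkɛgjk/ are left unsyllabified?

Syllabifying with onset maximization leaves /m/, /z/, /j/, /k/ stranded (at most one coda consonant is licensed; onsets are limited to one consonant).

4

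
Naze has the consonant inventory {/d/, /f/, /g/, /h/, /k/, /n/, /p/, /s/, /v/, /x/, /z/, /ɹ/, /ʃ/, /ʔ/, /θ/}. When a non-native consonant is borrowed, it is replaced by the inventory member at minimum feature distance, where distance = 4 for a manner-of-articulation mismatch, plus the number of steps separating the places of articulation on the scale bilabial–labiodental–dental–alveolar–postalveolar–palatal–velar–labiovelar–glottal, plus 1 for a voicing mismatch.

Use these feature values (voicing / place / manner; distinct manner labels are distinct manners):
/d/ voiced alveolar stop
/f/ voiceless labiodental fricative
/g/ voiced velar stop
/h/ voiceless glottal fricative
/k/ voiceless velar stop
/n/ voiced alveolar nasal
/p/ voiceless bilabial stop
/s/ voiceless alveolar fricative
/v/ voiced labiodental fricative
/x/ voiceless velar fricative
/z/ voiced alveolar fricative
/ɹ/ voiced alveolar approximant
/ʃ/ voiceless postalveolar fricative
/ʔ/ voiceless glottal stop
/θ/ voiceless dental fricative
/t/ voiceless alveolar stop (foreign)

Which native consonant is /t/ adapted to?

/d/ is closest: same manner (stop), place distance 0 (alveolar→alveolar), voicing differs (+1); total 1. Next closest is /k/ at distance 3.

d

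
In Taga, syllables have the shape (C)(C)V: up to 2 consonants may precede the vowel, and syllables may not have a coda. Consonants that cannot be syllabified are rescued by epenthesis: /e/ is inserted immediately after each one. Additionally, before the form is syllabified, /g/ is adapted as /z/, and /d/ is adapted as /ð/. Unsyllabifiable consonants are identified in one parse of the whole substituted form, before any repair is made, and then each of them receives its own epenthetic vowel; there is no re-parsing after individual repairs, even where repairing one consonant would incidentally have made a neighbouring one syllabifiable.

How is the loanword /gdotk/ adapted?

zðoteke

Substitution: /g/ → /z/, /d/ → /ð/, giving /zðotk/.
The consonants /t/, /k/ cannot be parsed into a legal (C)(C)V syllable (no codas are permitted; onsets may contain at most 2 consonants).
Epenthesis after each stranded consonant: /t/ → /te/, /k/ → /ke/.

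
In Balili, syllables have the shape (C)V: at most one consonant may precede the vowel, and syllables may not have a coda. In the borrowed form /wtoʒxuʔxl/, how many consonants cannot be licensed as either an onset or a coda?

5

Syllabifying with onset maximization leaves /w/, /ʒ/, /ʔ/, /x/, /l/ stranded (no codas are permitted; onsets are limited to one consonant).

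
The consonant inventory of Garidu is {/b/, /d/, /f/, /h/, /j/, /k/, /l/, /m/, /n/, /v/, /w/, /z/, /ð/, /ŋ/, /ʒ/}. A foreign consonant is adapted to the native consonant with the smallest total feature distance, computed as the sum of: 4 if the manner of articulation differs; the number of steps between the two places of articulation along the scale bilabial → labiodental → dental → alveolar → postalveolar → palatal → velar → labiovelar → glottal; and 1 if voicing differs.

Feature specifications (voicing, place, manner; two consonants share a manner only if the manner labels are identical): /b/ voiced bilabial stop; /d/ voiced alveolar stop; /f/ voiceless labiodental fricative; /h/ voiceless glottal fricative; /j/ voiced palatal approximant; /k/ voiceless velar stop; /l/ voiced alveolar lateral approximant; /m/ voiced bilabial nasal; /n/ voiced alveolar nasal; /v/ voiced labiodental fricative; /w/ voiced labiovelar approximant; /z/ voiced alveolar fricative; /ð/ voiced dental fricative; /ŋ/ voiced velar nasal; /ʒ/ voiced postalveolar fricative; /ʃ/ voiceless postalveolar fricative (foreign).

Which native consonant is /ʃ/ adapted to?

ʒ

/ʒ/ is closest: same manner (fricative), place distance 0 (postalveolar→postalveolar), voicing differs (+1); total 1. Next closest is /z/ at distance 2.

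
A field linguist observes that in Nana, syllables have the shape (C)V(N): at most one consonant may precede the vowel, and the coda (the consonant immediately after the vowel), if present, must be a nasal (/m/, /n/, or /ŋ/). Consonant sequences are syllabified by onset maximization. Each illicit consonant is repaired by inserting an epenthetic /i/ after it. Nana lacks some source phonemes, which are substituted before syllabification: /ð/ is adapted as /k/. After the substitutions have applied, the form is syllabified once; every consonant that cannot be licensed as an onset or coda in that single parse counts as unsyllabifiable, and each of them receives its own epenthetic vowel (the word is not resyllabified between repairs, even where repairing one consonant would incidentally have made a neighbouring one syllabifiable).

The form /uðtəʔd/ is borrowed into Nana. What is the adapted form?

ukitəʔidi

Substitution: /ð/ → /k/, giving /uktəʔd/.
The consonants /k/, /ʔ/, /d/ cannot be parsed into a legal (C)V(N) syllable (only a nasal (/m/, /n/, or /ŋ/) is licensed in coda position; onsets are limited to one consonant).
Inserting the epenthetic vowel yields /k/ → /ki/, /ʔ/ → /ʔi/, /d/ → /di/.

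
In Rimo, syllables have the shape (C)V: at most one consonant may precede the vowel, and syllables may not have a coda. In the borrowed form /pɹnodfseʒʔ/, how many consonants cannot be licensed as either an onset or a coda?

Under (C)V, the unsyllabifiable consonants are /p/, /ɹ/, /d/, /f/, /ʒ/, /ʔ/ (no codas are permitted; onsets are limited to one consonant).

6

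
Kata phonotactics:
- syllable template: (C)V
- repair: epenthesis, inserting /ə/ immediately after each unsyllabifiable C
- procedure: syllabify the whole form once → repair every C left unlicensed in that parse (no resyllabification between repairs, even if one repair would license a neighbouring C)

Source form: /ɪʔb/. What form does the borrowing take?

ɪʔəbə

The consonants /ʔ/, /b/ cannot be parsed into a legal (C)V syllable (no codas are permitted; onsets are limited to one consonant).
Epenthesis after each stranded consonant: /ʔ/ → /ʔə/, /b/ → /bə/.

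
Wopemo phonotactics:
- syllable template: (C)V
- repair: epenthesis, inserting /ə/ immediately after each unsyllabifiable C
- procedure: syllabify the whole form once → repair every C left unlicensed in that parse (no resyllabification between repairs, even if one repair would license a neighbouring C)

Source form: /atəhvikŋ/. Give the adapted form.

atəhəvikəŋə

Under (C)V, the unsyllabifiable consonants are /h/, /k/, /ŋ/ (no codas are permitted; onsets are limited to one consonant).
Inserting the epenthetic vowel yields /h/ → /hə/, /k/ → /kə/, /ŋ/ → /ŋə/.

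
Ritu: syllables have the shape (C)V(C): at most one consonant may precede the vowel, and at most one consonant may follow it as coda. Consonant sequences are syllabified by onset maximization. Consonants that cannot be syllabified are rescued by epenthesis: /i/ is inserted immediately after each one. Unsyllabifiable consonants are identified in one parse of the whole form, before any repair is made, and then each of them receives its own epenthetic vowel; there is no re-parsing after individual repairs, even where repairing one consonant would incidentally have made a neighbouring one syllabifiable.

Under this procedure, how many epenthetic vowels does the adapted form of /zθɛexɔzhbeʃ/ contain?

The unsyllabifiable consonants are /z/, /h/; each receives one epenthetic vowel.

2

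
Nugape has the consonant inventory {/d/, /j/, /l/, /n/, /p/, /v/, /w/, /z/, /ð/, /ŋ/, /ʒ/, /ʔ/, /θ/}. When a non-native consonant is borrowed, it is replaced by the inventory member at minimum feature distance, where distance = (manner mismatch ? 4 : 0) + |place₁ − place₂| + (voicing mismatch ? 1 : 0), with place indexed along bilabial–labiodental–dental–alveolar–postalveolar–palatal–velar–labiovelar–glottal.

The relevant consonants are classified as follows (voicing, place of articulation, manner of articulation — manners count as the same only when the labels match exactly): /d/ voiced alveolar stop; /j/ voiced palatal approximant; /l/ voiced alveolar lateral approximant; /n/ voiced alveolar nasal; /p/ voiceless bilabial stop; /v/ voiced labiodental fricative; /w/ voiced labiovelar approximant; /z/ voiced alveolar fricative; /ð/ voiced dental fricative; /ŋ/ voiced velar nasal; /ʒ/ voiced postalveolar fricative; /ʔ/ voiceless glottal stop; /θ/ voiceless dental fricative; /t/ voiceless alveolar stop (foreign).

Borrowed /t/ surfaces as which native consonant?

d

/d/ is closest: same manner (stop), place distance 0 (alveolar→alveolar), voicing differs (+1); total 1. Next closest is /p/ at distance 3.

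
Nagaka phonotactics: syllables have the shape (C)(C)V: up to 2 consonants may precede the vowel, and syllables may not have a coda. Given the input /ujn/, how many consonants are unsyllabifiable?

The consonants /j/, /n/ cannot be parsed into a legal (C)(C)V syllable (no codas are permitted; onsets may contain at most 2 consonants).

2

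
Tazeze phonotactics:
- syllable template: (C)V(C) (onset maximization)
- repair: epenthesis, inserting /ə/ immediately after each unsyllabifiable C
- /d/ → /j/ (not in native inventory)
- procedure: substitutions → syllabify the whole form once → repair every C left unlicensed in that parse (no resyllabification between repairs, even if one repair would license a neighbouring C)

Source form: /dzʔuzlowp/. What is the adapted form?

Substitution: /d/ → /j/, giving /jzʔuzlowp/.
Syllabifying with onset maximization leaves /j/, /z/, /p/ stranded (at most one coda consonant is licensed; onsets are limited to one consonant).
Inserting the epenthetic vowel yields /j/ → /jə/, /z/ → /zə/, /p/ → /pə/.

jəzəʔuzlowpə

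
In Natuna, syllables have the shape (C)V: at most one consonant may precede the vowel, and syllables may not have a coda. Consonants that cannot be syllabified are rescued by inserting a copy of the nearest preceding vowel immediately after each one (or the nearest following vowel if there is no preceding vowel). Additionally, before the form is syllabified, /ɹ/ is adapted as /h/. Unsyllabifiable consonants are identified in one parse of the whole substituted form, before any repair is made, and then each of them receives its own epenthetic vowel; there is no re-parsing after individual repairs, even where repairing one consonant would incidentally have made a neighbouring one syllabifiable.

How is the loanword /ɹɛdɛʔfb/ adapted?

hɛdɛʔɛfɛbɛ

Substitution: /ɹ/ → /h/, giving /hɛdɛʔfb/.
The consonants /ʔ/, /f/, /b/ cannot be parsed into a legal (C)V syllable (no codas are permitted; onsets are limited to one consonant).
Inserting the epenthetic vowel yields /ʔ/ → /ʔɛ/, /f/ → /fɛ/, /b/ → /bɛ/.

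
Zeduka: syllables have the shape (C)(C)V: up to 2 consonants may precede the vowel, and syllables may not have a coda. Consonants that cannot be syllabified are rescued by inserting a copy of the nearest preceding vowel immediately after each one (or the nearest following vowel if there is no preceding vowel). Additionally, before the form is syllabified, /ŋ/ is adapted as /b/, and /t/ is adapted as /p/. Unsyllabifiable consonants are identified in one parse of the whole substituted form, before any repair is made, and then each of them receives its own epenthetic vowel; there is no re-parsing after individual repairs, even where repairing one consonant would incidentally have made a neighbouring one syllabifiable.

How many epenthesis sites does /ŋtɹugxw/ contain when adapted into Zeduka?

4

After substitution the input is /bpɹugxw/.
The unsyllabifiable consonants are /b/, /g/, /x/, /w/; each receives one epenthetic vowel.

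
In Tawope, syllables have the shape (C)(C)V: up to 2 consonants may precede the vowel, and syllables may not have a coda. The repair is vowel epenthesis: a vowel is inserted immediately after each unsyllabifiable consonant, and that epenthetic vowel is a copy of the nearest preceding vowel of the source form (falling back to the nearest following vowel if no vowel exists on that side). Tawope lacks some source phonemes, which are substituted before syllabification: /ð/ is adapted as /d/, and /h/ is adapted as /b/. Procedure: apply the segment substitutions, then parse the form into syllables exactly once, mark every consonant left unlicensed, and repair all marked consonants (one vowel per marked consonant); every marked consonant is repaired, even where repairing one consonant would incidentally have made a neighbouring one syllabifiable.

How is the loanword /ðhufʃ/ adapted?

dbufuʃu

Substitution: /ð/ → /d/, /h/ → /b/, giving /dbufʃ/.
The consonants /f/, /ʃ/ cannot be parsed into a legal (C)(C)V syllable (no codas are permitted; onsets may contain at most 2 consonants).
Each unlicensed consonant becomes the onset of a new syllable: /f/ → /fu/, /ʃ/ → /ʃu/.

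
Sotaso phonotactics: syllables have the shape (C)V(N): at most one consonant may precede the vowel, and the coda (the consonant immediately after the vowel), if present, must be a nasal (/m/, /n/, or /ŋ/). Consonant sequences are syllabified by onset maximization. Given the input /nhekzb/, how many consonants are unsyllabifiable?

4

Syllabifying with onset maximization leaves /n/, /k/, /z/, /b/ stranded (only a nasal (/m/, /n/, or /ŋ/) is licensed in coda position; onsets are limited to one consonant).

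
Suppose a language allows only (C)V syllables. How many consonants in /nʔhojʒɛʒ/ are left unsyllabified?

4

The consonants /n/, /ʔ/, /j/, /ʒ/ cannot be parsed into a legal (C)V syllable (no codas are permitted; onsets are limited to one consonant).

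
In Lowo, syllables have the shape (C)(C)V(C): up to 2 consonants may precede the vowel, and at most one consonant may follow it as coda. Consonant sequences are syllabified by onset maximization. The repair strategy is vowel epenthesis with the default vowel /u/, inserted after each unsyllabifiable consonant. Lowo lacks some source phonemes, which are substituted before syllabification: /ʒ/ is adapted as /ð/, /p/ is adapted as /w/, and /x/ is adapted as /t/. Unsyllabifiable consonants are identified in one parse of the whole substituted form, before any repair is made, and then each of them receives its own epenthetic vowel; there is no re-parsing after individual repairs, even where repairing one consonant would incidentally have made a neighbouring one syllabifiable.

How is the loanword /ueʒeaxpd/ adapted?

ueðeatwudu

Substitution: /ʒ/ → /ð/, /x/ → /t/, /p/ → /w/, giving /ueðeatwd/.
The consonants /w/, /d/ cannot be parsed into a legal (C)(C)V(C) syllable (at most one coda consonant is licensed; onsets may contain at most 2 consonants).
Epenthesis after each stranded consonant: /w/ → /wu/, /d/ → /du/.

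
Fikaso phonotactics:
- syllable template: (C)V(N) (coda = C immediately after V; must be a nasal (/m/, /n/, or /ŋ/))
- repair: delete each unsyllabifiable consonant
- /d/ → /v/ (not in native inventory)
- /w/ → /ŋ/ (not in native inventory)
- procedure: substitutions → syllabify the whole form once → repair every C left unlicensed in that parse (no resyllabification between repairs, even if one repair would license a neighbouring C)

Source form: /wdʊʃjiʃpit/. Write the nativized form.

Substitution: /w/ → /ŋ/, /d/ → /v/, giving /ŋvʊʃjiʃpit/.
Under (C)V(N), the unsyllabifiable consonants are /ŋ/, /ʃ/, /ʃ/, /t/ (only a nasal (/m/, /n/, or /ŋ/) is licensed in coda position; onsets are limited to one consonant).
Deleting the stranded consonants removes /ŋ/, /ʃ/, /ʃ/, /t/.

vʊjipi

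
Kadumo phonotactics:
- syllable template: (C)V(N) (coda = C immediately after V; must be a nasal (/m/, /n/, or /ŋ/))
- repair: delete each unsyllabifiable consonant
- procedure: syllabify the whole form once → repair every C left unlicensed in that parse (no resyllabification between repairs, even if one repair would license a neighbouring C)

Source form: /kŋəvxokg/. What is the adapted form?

Under (C)V(N), the unsyllabifiable consonants are /k/, /v/, /k/, /g/ (only a nasal (/m/, /n/, or /ŋ/) is licensed in coda position; onsets are limited to one consonant).
Deleting the stranded consonants removes /k/, /v/, /k/, /g/.

ŋəxo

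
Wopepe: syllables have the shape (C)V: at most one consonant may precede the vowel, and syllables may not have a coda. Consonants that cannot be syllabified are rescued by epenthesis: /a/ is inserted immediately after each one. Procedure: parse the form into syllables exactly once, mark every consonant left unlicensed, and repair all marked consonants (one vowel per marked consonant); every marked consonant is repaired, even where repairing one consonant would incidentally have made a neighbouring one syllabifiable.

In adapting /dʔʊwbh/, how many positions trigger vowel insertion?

4

The unsyllabifiable consonants are /d/, /w/, /b/, /h/; each receives one epenthetic vowel.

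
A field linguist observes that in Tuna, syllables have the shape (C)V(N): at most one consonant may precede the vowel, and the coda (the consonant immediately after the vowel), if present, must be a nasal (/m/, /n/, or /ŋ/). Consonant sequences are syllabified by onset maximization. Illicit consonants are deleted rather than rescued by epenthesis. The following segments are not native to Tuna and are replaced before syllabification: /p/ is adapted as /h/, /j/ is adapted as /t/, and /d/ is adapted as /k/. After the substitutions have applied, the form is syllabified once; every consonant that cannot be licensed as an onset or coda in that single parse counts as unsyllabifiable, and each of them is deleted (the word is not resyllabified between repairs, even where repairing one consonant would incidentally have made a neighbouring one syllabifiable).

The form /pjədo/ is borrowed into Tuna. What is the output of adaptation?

Substitution: /p/ → /h/, /j/ → /t/, /d/ → /k/, giving /htəko/.
The consonants /h/ cannot be parsed into a legal (C)V(N) syllable (only a nasal (/m/, /n/, or /ŋ/) is licensed in coda position; onsets are limited to one consonant).
Deleting the stranded consonants removes /h/.

təko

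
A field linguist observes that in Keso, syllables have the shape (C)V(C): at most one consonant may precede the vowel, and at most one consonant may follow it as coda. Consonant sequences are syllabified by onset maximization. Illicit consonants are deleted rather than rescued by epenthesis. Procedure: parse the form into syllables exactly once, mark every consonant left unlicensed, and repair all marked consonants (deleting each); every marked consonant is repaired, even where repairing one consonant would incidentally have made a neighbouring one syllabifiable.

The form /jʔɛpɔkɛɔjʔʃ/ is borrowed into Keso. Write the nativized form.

ʔɛpɔkɛɔj

Syllabifying with onset maximization leaves /j/, /ʔ/, /ʃ/ stranded (at most one coda consonant is licensed; onsets are limited to one consonant).
Deleting the stranded consonants removes /j/, /ʔ/, /ʃ/.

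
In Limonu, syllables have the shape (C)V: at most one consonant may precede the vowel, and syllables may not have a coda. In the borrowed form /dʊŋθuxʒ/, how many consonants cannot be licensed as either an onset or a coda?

Under (C)V, the unsyllabifiable consonants are /ŋ/, /x/, /ʒ/ (no codas are permitted; onsets are limited to one consonant).

3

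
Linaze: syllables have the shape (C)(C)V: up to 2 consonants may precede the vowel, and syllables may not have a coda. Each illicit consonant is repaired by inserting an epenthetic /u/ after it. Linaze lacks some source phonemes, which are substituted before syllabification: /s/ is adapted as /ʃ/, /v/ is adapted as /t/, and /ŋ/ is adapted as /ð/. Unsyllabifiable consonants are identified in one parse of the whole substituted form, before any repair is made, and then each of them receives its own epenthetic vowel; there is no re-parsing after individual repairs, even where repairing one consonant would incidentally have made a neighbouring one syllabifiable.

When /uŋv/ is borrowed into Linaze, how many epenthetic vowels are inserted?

After substitution the input is /uðt/.
The unsyllabifiable consonants are /ð/, /t/; each receives one epenthetic vowel.

2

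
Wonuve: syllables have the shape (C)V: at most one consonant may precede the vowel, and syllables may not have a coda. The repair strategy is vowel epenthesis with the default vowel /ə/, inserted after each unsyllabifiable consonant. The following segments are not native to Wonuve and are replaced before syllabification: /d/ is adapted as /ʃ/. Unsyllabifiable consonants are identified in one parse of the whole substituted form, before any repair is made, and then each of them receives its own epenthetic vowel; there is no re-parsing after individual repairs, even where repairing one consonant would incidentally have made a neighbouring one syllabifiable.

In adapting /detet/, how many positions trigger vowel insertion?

1

After substitution the input is /ʃetet/.
The unsyllabifiable consonants are /t/; each receives one epenthetic vowel.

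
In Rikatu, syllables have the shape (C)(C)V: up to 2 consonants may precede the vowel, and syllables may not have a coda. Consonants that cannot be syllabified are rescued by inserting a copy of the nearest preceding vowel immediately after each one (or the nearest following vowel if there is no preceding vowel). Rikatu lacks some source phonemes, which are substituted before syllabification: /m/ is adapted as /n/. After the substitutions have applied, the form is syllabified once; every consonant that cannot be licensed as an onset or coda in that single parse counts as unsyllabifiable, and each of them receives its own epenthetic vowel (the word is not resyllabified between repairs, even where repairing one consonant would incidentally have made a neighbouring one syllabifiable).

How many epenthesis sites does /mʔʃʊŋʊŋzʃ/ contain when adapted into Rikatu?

4

After substitution the input is /nʔʃʊŋʊŋzʃ/.
The unsyllabifiable consonants are /n/, /ŋ/, /z/, /ʃ/; each receives one epenthetic vowel.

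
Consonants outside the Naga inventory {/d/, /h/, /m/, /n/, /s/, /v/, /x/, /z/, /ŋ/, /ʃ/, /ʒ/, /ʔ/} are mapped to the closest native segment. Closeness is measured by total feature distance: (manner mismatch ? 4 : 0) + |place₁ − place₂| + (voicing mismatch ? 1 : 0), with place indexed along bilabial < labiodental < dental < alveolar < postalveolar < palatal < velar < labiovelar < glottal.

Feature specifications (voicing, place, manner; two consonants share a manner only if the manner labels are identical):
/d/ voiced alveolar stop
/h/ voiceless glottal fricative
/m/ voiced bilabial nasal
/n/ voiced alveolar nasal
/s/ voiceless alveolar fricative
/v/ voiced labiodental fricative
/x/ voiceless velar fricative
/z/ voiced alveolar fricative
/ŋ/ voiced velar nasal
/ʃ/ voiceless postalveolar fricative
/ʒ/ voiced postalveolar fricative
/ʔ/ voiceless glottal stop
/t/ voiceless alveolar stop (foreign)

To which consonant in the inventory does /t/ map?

d

/d/ is closest: same manner (stop), place distance 0 (alveolar→alveolar), voicing differs (+1); total 1. Next closest is /s/ at distance 4.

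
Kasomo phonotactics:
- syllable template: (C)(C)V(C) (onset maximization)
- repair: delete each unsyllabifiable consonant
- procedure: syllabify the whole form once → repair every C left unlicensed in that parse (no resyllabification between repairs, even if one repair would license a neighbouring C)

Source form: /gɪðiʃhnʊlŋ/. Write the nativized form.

gɪðiʃhnʊl

Syllabifying with onset maximization leaves /ŋ/ stranded (at most one coda consonant is licensed; onsets may contain at most 2 consonants).
Deleting the stranded consonants removes /ŋ/.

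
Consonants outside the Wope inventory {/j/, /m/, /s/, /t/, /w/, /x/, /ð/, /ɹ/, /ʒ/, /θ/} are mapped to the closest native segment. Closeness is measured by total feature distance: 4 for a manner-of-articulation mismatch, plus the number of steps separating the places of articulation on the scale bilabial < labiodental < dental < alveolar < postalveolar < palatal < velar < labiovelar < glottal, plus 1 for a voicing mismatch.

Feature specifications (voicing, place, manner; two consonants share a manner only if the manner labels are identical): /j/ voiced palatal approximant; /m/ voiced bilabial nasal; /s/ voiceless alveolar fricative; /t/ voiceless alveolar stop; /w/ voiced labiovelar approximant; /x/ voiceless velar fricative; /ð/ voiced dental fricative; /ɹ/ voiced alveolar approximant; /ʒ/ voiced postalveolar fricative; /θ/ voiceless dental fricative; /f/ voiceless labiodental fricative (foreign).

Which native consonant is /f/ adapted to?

/θ/ is closest: same manner (fricative), place distance 1 (labiodental→dental), same voicing; total 1. Next closest is /s/ at distance 2.

θ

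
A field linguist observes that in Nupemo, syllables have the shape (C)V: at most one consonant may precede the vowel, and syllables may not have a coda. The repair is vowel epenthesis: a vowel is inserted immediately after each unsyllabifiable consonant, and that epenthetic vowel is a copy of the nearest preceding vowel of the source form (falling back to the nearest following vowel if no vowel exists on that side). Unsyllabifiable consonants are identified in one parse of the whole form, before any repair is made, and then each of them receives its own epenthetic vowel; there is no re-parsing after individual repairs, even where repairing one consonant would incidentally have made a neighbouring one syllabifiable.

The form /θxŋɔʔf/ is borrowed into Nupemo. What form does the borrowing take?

θɔxɔŋɔʔɔfɔ

Syllabifying with onset maximization leaves /θ/, /x/, /ʔ/, /f/ stranded (no codas are permitted; onsets are limited to one consonant).
Inserting the epenthetic vowel yields /θ/ → /θɔ/, /x/ → /xɔ/, /ʔ/ → /ʔɔ/, /f/ → /fɔ/.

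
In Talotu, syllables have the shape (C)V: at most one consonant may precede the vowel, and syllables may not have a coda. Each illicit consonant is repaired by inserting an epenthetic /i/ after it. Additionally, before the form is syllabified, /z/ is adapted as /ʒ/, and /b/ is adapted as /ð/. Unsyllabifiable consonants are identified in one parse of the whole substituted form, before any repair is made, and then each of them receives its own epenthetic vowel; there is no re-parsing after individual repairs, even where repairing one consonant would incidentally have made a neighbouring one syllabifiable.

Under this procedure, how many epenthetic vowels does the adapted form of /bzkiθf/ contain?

After substitution the input is /ðʒkiθf/.
The unsyllabifiable consonants are /ð/, /ʒ/, /θ/, /f/; each receives one epenthetic vowel.

4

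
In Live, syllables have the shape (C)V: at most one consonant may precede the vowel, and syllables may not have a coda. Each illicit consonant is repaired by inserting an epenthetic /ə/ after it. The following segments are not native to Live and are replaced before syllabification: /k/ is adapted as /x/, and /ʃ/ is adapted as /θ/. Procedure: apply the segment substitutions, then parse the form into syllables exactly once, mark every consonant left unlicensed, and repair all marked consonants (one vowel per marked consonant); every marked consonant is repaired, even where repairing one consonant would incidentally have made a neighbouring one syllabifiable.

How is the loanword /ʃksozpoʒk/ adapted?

θəxəsozəpoʒəxə

Substitution: /ʃ/ → /θ/, /k/ → /x/, giving /θxsozpoʒx/.
Under (C)V, the unsyllabifiable consonants are /θ/, /x/, /z/, /ʒ/, /x/ (no codas are permitted; onsets are limited to one consonant).
Epenthesis after each stranded consonant: /θ/ → /θə/, /x/ → /xə/, /z/ → /zə/, /ʒ/ → /ʒə/, /x/ → /xə/.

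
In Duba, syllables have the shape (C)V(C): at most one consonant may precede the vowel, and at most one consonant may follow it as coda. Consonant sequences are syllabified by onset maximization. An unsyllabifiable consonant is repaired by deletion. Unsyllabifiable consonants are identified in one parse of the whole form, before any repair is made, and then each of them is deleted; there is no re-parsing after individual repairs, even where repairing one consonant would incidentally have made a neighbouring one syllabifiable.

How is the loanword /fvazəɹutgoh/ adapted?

Under (C)V(C), the unsyllabifiable consonants are /f/ (at most one coda consonant is licensed; onsets are limited to one consonant).
Each unlicensed consonant is deleted: /f/.

vazəɹutgoh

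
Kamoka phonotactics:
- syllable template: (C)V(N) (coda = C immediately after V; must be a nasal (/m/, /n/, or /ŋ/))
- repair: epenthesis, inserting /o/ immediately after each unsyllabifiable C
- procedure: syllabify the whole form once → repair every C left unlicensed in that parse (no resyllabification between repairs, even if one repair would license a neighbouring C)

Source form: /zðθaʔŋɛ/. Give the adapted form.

Syllabifying with onset maximization leaves /z/, /ð/, /ʔ/ stranded (only a nasal (/m/, /n/, or /ŋ/) is licensed in coda position; onsets are limited to one consonant).
Each unlicensed consonant becomes the onset of a new syllable: /z/ → /zo/, /ð/ → /ðo/, /ʔ/ → /ʔo/.

zoðoθaʔoŋɛ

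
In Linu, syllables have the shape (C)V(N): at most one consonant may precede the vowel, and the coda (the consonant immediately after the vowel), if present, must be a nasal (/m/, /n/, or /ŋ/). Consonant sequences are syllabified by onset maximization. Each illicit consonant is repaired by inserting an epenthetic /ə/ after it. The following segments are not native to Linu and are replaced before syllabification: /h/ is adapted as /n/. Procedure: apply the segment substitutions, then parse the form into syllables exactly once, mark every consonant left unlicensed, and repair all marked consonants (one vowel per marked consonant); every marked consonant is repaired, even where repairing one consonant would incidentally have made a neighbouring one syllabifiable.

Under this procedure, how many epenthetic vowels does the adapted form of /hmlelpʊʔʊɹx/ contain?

After substitution the input is /nmlelpʊʔʊɹx/.
The unsyllabifiable consonants are /n/, /m/, /l/, /ɹ/, /x/; each receives one epenthetic vowel.

5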